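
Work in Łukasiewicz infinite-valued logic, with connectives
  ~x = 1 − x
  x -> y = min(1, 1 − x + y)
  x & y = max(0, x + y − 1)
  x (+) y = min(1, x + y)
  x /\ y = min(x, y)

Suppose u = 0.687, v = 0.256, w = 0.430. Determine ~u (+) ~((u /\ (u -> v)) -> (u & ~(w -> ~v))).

0.882

~u = 1 − 0.687 = 0.313
u -> v = min(1, 1 − 0.687 + 0.256) = min(1, 0.569) = 0.569
u /\ (u -> v) = min(0.687, 0.569) = 0.569
~v = 1 − 0.256 = 0.744
w -> ~v = min(1, 1 − 0.430 + 0.744) = min(1, 1.314) = 1.000
~(w -> ~v) = 1 − 1.000 = 0.000
u & ~(w -> ~v) = max(0, 0.687 + 0.000 − 1) = max(0, -0.313) = 0.000
(u /\ (u -> v)) -> (u & ~(w -> ~v)) = min(1, 1 − 0.569 + 0.000) = min(1, 0.431) = 0.431
~((u /\ (u -> v)) -> (u & ~(w -> ~v))) = 1 − 0.431 = 0.569
~u (+) ~((u /\ (u -> v)) -> (u & ~(w -> ~v))) = min(1, 0.313 + 0.569) = min(1, 0.882) = 0.882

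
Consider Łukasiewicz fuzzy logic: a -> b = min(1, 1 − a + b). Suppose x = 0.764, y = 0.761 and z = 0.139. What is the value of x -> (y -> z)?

0.614

y -> z = min(1, 1 − 0.761 + 0.139) = min(1, 0.378) = 0.378
x -> (y -> z) = min(1, 1 − 0.764 + 0.378) = min(1, 0.614) = 0.614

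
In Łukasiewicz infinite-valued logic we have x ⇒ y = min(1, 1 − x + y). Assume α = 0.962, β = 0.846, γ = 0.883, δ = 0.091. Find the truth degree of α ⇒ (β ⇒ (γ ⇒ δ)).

γ ⇒ δ = min(1, 1 − 0.883 + 0.091) = min(1, 0.208) = 0.208
β ⇒ (γ ⇒ δ) = min(1, 1 − 0.846 + 0.208) = min(1, 0.362) = 0.362
α ⇒ (β ⇒ (γ ⇒ δ)) = min(1, 1 − 0.962 + 0.362) = min(1, 0.400) = 0.400

0.400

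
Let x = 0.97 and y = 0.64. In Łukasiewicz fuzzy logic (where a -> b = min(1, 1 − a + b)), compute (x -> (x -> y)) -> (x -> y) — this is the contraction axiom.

0.97

x -> y = min(1, 1 − 0.97 + 0.64) = min(1, 0.67) = 0.67
x -> (x -> y) = min(1, 1 − 0.97 + 0.67) = min(1, 0.70) = 0.70
(x -> (x -> y)) -> (x -> y) = min(1, 1 − 0.70 + 0.67) = min(1, 0.97) = 0.97
(The value 0.97 < 1 shows this instance is not satisfied; fails in Ł∞ (the t-norm is not idempotent).)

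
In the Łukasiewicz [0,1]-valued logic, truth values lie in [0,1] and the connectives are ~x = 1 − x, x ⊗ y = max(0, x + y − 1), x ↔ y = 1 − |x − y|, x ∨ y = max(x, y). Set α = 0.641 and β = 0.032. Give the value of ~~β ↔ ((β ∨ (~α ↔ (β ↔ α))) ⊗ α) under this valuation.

~β = 1 − 0.032 = 0.968
~~β = 1 − 0.968 = 0.032
~α = 1 − 0.641 = 0.359
β ↔ α = 1 − |0.032 − 0.641| = 1 − 0.609 = 0.391
~α ↔ (β ↔ α) = 1 − |0.359 − 0.391| = 1 − 0.032 = 0.968
β ∨ (~α ↔ (β ↔ α)) = max(0.032, 0.968) = 0.968
(β ∨ (~α ↔ (β ↔ α))) ⊗ α = max(0, 0.968 + 0.641 − 1) = max(0, 0.609) = 0.609
~~β ↔ ((β ∨ (~α ↔ (β ↔ α))) ⊗ α) = 1 − |0.032 − 0.609| = 1 − 0.577 = 0.423

0.423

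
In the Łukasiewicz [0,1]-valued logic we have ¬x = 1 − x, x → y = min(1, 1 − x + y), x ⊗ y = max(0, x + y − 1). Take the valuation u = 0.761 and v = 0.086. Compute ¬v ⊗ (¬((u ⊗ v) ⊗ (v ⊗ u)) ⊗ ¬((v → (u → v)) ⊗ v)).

0.828

¬v = 1 − 0.086 = 0.914
u ⊗ v = max(0, 0.761 + 0.086 − 1) = max(0, -0.153) = 0.000
v ⊗ u = max(0, 0.086 + 0.761 − 1) = max(0, -0.153) = 0.000
(u ⊗ v) ⊗ (v ⊗ u) = max(0, 0.000 + 0.000 − 1) = max(0, -1.000) = 0.000
¬((u ⊗ v) ⊗ (v ⊗ u)) = 1 − 0.000 = 1.000
u → v = min(1, 1 − 0.761 + 0.086) = min(1, 0.325) = 0.325
v → (u → v) = min(1, 1 − 0.086 + 0.325) = min(1, 1.239) = 1.000
(v → (u → v)) ⊗ v = max(0, 1.000 + 0.086 − 1) = max(0, 0.086) = 0.086
¬((v → (u → v)) ⊗ v) = 1 − 0.086 = 0.914
¬((u ⊗ v) ⊗ (v ⊗ u)) ⊗ ¬((v → (u → v)) ⊗ v) = max(0, 1.000 + 0.914 − 1) = max(0, 0.914) = 0.914
¬v ⊗ (¬((u ⊗ v) ⊗ (v ⊗ u)) ⊗ ¬((v → (u → v)) ⊗ v)) = max(0, 0.914 + 0.914 − 1) = max(0, 0.828) = 0.828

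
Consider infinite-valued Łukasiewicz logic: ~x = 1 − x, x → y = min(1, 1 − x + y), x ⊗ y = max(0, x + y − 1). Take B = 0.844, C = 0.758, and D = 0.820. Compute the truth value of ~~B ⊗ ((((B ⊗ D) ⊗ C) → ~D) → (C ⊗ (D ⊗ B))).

0.508

~B = 1 − 0.844 = 0.156
~~B = 1 − 0.156 = 0.844
B ⊗ D = max(0, 0.844 + 0.820 − 1) = max(0, 0.664) = 0.664
(B ⊗ D) ⊗ C = max(0, 0.664 + 0.758 − 1) = max(0, 0.422) = 0.422
~D = 1 − 0.820 = 0.180
((B ⊗ D) ⊗ C) → ~D = min(1, 1 − 0.422 + 0.180) = min(1, 0.758) = 0.758
D ⊗ B = max(0, 0.820 + 0.844 − 1) = max(0, 0.664) = 0.664
C ⊗ (D ⊗ B) = max(0, 0.758 + 0.664 − 1) = max(0, 0.422) = 0.422
(((B ⊗ D) ⊗ C) → ~D) → (C ⊗ (D ⊗ B)) = min(1, 1 − 0.758 + 0.422) = min(1, 0.664) = 0.664
~~B ⊗ ((((B ⊗ D) ⊗ C) → ~D) → (C ⊗ (D ⊗ B))) = max(0, 0.844 + 0.664 − 1) = max(0, 0.508) = 0.508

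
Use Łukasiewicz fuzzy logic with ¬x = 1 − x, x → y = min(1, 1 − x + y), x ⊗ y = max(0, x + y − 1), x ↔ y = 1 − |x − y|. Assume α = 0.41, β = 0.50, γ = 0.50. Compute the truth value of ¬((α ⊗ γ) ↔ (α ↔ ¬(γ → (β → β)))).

0.59

α ⊗ γ = max(0, 0.41 + 0.50 − 1) = max(0, -0.09) = 0.00
β → β = min(1, 1 − 0.50 + 0.50) = min(1, 1.00) = 1.00
γ → (β → β) = min(1, 1 − 0.50 + 1.00) = min(1, 1.50) = 1.00
¬(γ → (β → β)) = 1 − 1.00 = 0.00
α ↔ ¬(γ → (β → β)) = 1 − |0.41 − 0.00| = 1 − 0.41 = 0.59
(α ⊗ γ) ↔ (α ↔ ¬(γ → (β → β))) = 1 − |0.00 − 0.59| = 1 − 0.59 = 0.41
¬((α ⊗ γ) ↔ (α ↔ ¬(γ → (β → β)))) = 1 − 0.41 = 0.59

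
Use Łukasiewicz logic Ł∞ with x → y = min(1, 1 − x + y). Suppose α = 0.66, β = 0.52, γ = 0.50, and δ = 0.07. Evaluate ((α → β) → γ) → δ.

0.43

α → β = min(1, 1 − 0.66 + 0.52) = min(1, 0.86) = 0.86
(α → β) → γ = min(1, 1 − 0.86 + 0.50) = min(1, 0.64) = 0.64
((α → β) → γ) → δ = min(1, 1 − 0.64 + 0.07) = min(1, 0.43) = 0.43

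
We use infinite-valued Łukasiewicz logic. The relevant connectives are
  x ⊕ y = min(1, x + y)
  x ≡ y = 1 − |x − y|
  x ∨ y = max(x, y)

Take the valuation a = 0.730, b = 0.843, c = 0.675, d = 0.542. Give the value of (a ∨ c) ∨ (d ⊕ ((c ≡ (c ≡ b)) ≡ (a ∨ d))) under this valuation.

a ∨ c = max(0.730, 0.675) = 0.730
c ≡ b = 1 − |0.675 − 0.843| = 1 − 0.168 = 0.832
c ≡ (c ≡ b) = 1 − |0.675 − 0.832| = 1 − 0.157 = 0.843
a ∨ d = max(0.730, 0.542) = 0.730
(c ≡ (c ≡ b)) ≡ (a ∨ d) = 1 − |0.843 − 0.730| = 1 − 0.113 = 0.887
d ⊕ ((c ≡ (c ≡ b)) ≡ (a ∨ d)) = min(1, 0.542 + 0.887) = min(1, 1.429) = 1.000
(a ∨ c) ∨ (d ⊕ ((c ≡ (c ≡ b)) ≡ (a ∨ d))) = max(0.730, 1.000) = 1.000

1.000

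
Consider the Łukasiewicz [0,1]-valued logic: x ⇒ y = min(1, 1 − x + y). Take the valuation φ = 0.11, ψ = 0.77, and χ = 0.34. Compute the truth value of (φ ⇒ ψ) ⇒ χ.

0.34

φ ⇒ ψ = min(1, 1 − 0.11 + 0.77) = min(1, 1.66) = 1.00
(φ ⇒ ψ) ⇒ χ = min(1, 1 − 1.00 + 0.34) = min(1, 0.34) = 0.34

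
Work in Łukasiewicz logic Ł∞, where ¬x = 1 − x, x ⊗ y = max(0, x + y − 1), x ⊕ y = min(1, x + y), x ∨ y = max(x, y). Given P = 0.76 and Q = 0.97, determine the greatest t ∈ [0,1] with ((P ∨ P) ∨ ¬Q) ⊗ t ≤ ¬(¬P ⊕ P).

0.24

P ∨ P = max(0.76, 0.76) = 0.76
¬Q = 1 − 0.97 = 0.03
(P ∨ P) ∨ ¬Q = max(0.76, 0.03) = 0.76
So the left factor is (P ∨ P) ∨ ¬Q = 0.76.
¬P = 1 − 0.76 = 0.24
¬P ⊕ P = min(1, 0.24 + 0.76) = min(1, 1.00) = 1.00
¬(¬P ⊕ P) = 1 − 1.00 = 0.00
So the right-hand bound is ¬(¬P ⊕ P) = 0.00.
The residuum of the Łukasiewicz t-norm gives the supremum: min(1, 1 − 0.76 + 0.00).
1 − 0.76 + 0.00 = 0.24, so t = min(1, 0.24) = 0.24.
Check: 0.76 ⊗ 0.24 = max(0, 0.00) = 0.00 ≤ 0.00.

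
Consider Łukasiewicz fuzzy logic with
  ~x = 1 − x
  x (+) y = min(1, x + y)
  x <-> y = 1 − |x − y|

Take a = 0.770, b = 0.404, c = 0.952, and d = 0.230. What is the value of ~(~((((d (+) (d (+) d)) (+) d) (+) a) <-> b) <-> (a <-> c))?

d (+) d = min(1, 0.230 + 0.230) = min(1, 0.460) = 0.460
d (+) (d (+) d) = min(1, 0.230 + 0.460) = min(1, 0.690) = 0.690
(d (+) (d (+) d)) (+) d = min(1, 0.690 + 0.230) = min(1, 0.920) = 0.920
((d (+) (d (+) d)) (+) d) (+) a = min(1, 0.920 + 0.770) = min(1, 1.690) = 1.000
(((d (+) (d (+) d)) (+) d) (+) a) <-> b = 1 − |1.000 − 0.404| = 1 − 0.596 = 0.404
~((((d (+) (d (+) d)) (+) d) (+) a) <-> b) = 1 − 0.404 = 0.596
a <-> c = 1 − |0.770 − 0.952| = 1 − 0.182 = 0.818
~((((d (+) (d (+) d)) (+) d) (+) a) <-> b) <-> (a <-> c) = 1 − |0.596 − 0.818| = 1 − 0.222 = 0.778
~(~((((d (+) (d (+) d)) (+) d) (+) a) <-> b) <-> (a <-> c)) = 1 − 0.778 = 0.222

0.222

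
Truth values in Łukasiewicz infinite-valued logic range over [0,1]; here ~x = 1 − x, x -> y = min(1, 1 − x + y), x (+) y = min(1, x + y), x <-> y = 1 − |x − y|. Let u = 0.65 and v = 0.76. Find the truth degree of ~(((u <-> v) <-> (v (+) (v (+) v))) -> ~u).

0.54

u <-> v = 1 − |0.65 − 0.76| = 1 − 0.11 = 0.89
v (+) v = min(1, 0.76 + 0.76) = min(1, 1.52) = 1.00
v (+) (v (+) v) = min(1, 0.76 + 1.00) = min(1, 1.76) = 1.00
(u <-> v) <-> (v (+) (v (+) v)) = 1 − |0.89 − 1.00| = 1 − 0.11 = 0.89
~u = 1 − 0.65 = 0.35
((u <-> v) <-> (v (+) (v (+) v))) -> ~u = min(1, 1 − 0.89 + 0.35) = min(1, 0.46) = 0.46
~(((u <-> v) <-> (v (+) (v (+) v))) -> ~u) = 1 − 0.46 = 0.54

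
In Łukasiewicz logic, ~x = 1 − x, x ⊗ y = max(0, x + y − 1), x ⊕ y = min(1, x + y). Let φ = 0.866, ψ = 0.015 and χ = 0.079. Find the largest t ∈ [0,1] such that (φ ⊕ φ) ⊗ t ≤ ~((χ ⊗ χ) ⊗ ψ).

1.000

φ ⊕ φ = min(1, 0.866 + 0.866) = min(1, 1.732) = 1.000
So the left factor is φ ⊕ φ = 1.000.
χ ⊗ χ = max(0, 0.079 + 0.079 − 1) = max(0, -0.842) = 0.000
(χ ⊗ χ) ⊗ ψ = max(0, 0.000 + 0.015 − 1) = max(0, -0.985) = 0.000
~((χ ⊗ χ) ⊗ ψ) = 1 − 0.000 = 1.000
So the right-hand bound is ~((χ ⊗ χ) ⊗ ψ) = 1.000.
The residuum of the Łukasiewicz t-norm gives the supremum: min(1, 1 − 1.000 + 1.000).
1 − 1.000 + 1.000 = 1.000, so t = min(1, 1.000) = 1.000.
Check: 1.000 ⊗ 1.000 = max(0, 1.000) = 1.000 ≤ 1.000.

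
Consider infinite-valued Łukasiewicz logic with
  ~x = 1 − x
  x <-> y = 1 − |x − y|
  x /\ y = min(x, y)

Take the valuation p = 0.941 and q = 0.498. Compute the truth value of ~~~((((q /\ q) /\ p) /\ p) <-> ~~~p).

0.439

q /\ q = min(0.498, 0.498) = 0.498
(q /\ q) /\ p = min(0.498, 0.941) = 0.498
((q /\ q) /\ p) /\ p = min(0.498, 0.941) = 0.498
~p = 1 − 0.941 = 0.059
~~p = 1 − 0.059 = 0.941
~~~p = 1 − 0.941 = 0.059
(((q /\ q) /\ p) /\ p) <-> ~~~p = 1 − |0.498 − 0.059| = 1 − 0.439 = 0.561
~((((q /\ q) /\ p) /\ p) <-> ~~~p) = 1 − 0.561 = 0.439
~~((((q /\ q) /\ p) /\ p) <-> ~~~p) = 1 − 0.439 = 0.561
~~~((((q /\ q) /\ p) /\ p) <-> ~~~p) = 1 − 0.561 = 0.439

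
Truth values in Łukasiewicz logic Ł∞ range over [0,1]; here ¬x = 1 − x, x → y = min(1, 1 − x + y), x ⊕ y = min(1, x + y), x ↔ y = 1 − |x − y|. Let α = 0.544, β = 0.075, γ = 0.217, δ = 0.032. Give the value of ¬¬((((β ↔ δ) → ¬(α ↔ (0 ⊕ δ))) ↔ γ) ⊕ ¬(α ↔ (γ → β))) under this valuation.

0.976

β ↔ δ = 1 − |0.075 − 0.032| = 1 − 0.043 = 0.957
0 ⊕ δ = min(1, 0.000 + 0.032) = min(1, 0.032) = 0.032
α ↔ (0 ⊕ δ) = 1 − |0.544 − 0.032| = 1 − 0.512 = 0.488
¬(α ↔ (0 ⊕ δ)) = 1 − 0.488 = 0.512
(β ↔ δ) → ¬(α ↔ (0 ⊕ δ)) = min(1, 1 − 0.957 + 0.512) = min(1, 0.555) = 0.555
((β ↔ δ) → ¬(α ↔ (0 ⊕ δ))) ↔ γ = 1 − |0.555 − 0.217| = 1 − 0.338 = 0.662
γ → β = min(1, 1 − 0.217 + 0.075) = min(1, 0.858) = 0.858
α ↔ (γ → β) = 1 − |0.544 − 0.858| = 1 − 0.314 = 0.686
¬(α ↔ (γ → β)) = 1 − 0.686 = 0.314
(((β ↔ δ) → ¬(α ↔ (0 ⊕ δ))) ↔ γ) ⊕ ¬(α ↔ (γ → β)) = min(1, 0.662 + 0.314) = min(1, 0.976) = 0.976
¬((((β ↔ δ) → ¬(α ↔ (0 ⊕ δ))) ↔ γ) ⊕ ¬(α ↔ (γ → β))) = 1 − 0.976 = 0.024
¬¬((((β ↔ δ) → ¬(α ↔ (0 ⊕ δ))) ↔ γ) ⊕ ¬(α ↔ (γ → β))) = 1 − 0.024 = 0.976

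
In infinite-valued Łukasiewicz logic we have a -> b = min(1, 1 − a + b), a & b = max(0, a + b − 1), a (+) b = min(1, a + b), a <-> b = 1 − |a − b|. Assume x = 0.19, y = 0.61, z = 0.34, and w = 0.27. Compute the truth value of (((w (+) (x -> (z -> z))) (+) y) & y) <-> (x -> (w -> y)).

z -> z = min(1, 1 − 0.34 + 0.34) = min(1, 1.00) = 1.00
x -> (z -> z) = min(1, 1 − 0.19 + 1.00) = min(1, 1.81) = 1.00
w (+) (x -> (z -> z)) = min(1, 0.27 + 1.00) = min(1, 1.27) = 1.00
(w (+) (x -> (z -> z))) (+) y = min(1, 1.00 + 0.61) = min(1, 1.61) = 1.00
((w (+) (x -> (z -> z))) (+) y) & y = max(0, 1.00 + 0.61 − 1) = max(0, 0.61) = 0.61
w -> y = min(1, 1 − 0.27 + 0.61) = min(1, 1.34) = 1.00
x -> (w -> y) = min(1, 1 − 0.19 + 1.00) = min(1, 1.81) = 1.00
(((w (+) (x -> (z -> z))) (+) y) & y) <-> (x -> (w -> y)) = 1 − |0.61 − 1.00| = 1 − 0.39 = 0.61

0.61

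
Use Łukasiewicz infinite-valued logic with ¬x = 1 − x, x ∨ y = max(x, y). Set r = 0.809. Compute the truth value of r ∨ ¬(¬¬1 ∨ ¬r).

¬1 = 1 − 1.000 = 0.000
¬¬1 = 1 − 0.000 = 1.000
¬r = 1 − 0.809 = 0.191
¬¬1 ∨ ¬r = max(1.000, 0.191) = 1.000
¬(¬¬1 ∨ ¬r) = 1 − 1.000 = 0.000
r ∨ ¬(¬¬1 ∨ ¬r) = max(0.809, 0.000) = 0.809

0.809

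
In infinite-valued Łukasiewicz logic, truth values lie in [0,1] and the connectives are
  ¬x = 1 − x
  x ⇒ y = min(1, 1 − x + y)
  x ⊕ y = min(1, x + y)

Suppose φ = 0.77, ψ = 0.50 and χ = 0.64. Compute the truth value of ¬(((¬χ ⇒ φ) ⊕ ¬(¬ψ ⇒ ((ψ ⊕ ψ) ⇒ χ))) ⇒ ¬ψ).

¬χ = 1 − 0.64 = 0.36
¬χ ⇒ φ = min(1, 1 − 0.36 + 0.77) = min(1, 1.41) = 1.00
¬ψ = 1 − 0.50 = 0.50
ψ ⊕ ψ = min(1, 0.50 + 0.50) = min(1, 1.00) = 1.00
(ψ ⊕ ψ) ⇒ χ = min(1, 1 − 1.00 + 0.64) = min(1, 0.64) = 0.64
¬ψ ⇒ ((ψ ⊕ ψ) ⇒ χ) = min(1, 1 − 0.50 + 0.64) = min(1, 1.14) = 1.00
¬(¬ψ ⇒ ((ψ ⊕ ψ) ⇒ χ)) = 1 − 1.00 = 0.00
(¬χ ⇒ φ) ⊕ ¬(¬ψ ⇒ ((ψ ⊕ ψ) ⇒ χ)) = min(1, 1.00 + 0.00) = min(1, 1.00) = 1.00
((¬χ ⇒ φ) ⊕ ¬(¬ψ ⇒ ((ψ ⊕ ψ) ⇒ χ))) ⇒ ¬ψ = min(1, 1 − 1.00 + 0.50) = min(1, 0.50) = 0.50
¬(((¬χ ⇒ φ) ⊕ ¬(¬ψ ⇒ ((ψ ⊕ ψ) ⇒ χ))) ⇒ ¬ψ) = 1 − 0.50 = 0.50

0.50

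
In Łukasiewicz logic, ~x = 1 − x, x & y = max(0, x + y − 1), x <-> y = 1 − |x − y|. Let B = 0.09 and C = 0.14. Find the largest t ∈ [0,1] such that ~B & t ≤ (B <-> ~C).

~B = 1 − 0.09 = 0.91
So the left factor is ~B = 0.91.
~C = 1 − 0.14 = 0.86
B <-> ~C = 1 − |0.09 − 0.86| = 1 − 0.77 = 0.23
So the right-hand bound is B <-> ~C = 0.23.
The residuum of the Łukasiewicz t-norm gives the supremum: min(1, 1 − 0.91 + 0.23).
1 − 0.91 + 0.23 = 0.32, so t = min(1, 0.32) = 0.32.
Check: 0.91 & 0.32 = max(0, 0.23) = 0.23 ≤ 0.23.

0.32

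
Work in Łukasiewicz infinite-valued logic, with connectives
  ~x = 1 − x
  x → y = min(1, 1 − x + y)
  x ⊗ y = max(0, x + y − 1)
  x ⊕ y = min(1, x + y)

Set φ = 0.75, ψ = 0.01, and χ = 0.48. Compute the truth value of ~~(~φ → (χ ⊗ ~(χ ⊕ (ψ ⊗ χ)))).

~φ = 1 − 0.75 = 0.25
ψ ⊗ χ = max(0, 0.01 + 0.48 − 1) = max(0, -0.51) = 0.00
χ ⊕ (ψ ⊗ χ) = min(1, 0.48 + 0.00) = min(1, 0.48) = 0.48
~(χ ⊕ (ψ ⊗ χ)) = 1 − 0.48 = 0.52
χ ⊗ ~(χ ⊕ (ψ ⊗ χ)) = max(0, 0.48 + 0.52 − 1) = max(0, 0.00) = 0.00
~φ → (χ ⊗ ~(χ ⊕ (ψ ⊗ χ))) = min(1, 1 − 0.25 + 0.00) = min(1, 0.75) = 0.75
~(~φ → (χ ⊗ ~(χ ⊕ (ψ ⊗ χ)))) = 1 − 0.75 = 0.25
~~(~φ → (χ ⊗ ~(χ ⊕ (ψ ⊗ χ)))) = 1 − 0.25 = 0.75

0.75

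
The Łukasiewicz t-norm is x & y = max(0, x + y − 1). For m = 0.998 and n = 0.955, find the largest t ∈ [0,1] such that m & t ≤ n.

The residuum of the Łukasiewicz t-norm gives the supremum: min(1, 1 − 0.998 + 0.955).
1 − 0.998 + 0.955 = 0.957, so t = min(1, 0.957) = 0.957.
Check: 0.998 & 0.957 = max(0, 0.955) = 0.955 ≤ 0.955.

0.957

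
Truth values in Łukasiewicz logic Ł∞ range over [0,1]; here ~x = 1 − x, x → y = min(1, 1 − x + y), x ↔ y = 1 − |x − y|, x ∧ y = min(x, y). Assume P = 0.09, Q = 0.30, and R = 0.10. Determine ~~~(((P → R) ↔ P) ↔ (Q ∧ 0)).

0.09

P → R = min(1, 1 − 0.09 + 0.10) = min(1, 1.01) = 1.00
(P → R) ↔ P = 1 − |1.00 − 0.09| = 1 − 0.91 = 0.09
Q ∧ 0 = min(0.30, 0.00) = 0.00
((P → R) ↔ P) ↔ (Q ∧ 0) = 1 − |0.09 − 0.00| = 1 − 0.09 = 0.91
~(((P → R) ↔ P) ↔ (Q ∧ 0)) = 1 − 0.91 = 0.09
~~(((P → R) ↔ P) ↔ (Q ∧ 0)) = 1 − 0.09 = 0.91
~~~(((P → R) ↔ P) ↔ (Q ∧ 0)) = 1 − 0.91 = 0.09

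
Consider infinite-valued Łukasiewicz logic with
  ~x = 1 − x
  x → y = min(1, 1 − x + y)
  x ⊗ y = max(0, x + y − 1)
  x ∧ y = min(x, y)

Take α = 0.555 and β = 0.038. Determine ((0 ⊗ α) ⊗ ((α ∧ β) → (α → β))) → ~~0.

1.000

0 ⊗ α = max(0, 0.000 + 0.555 − 1) = max(0, -0.445) = 0.000
α ∧ β = min(0.555, 0.038) = 0.038
α → β = min(1, 1 − 0.555 + 0.038) = min(1, 0.483) = 0.483
(α ∧ β) → (α → β) = min(1, 1 − 0.038 + 0.483) = min(1, 1.445) = 1.000
(0 ⊗ α) ⊗ ((α ∧ β) → (α → β)) = max(0, 0.000 + 1.000 − 1) = max(0, 0.000) = 0.000
~0 = 1 − 0.000 = 1.000
~~0 = 1 − 1.000 = 0.000
((0 ⊗ α) ⊗ ((α ∧ β) → (α → β))) → ~~0 = min(1, 1 − 0.000 + 0.000) = min(1, 1.000) = 1.000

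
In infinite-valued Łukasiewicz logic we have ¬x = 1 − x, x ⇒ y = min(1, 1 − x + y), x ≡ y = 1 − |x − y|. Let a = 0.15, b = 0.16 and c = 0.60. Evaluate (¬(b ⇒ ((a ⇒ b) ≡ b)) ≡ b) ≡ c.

a ⇒ b = min(1, 1 − 0.15 + 0.16) = min(1, 1.01) = 1.00
(a ⇒ b) ≡ b = 1 − |1.00 − 0.16| = 1 − 0.84 = 0.16
b ⇒ ((a ⇒ b) ≡ b) = min(1, 1 − 0.16 + 0.16) = min(1, 1.00) = 1.00
¬(b ⇒ ((a ⇒ b) ≡ b)) = 1 − 1.00 = 0.00
¬(b ⇒ ((a ⇒ b) ≡ b)) ≡ b = 1 − |0.00 − 0.16| = 1 − 0.16 = 0.84
(¬(b ⇒ ((a ⇒ b) ≡ b)) ≡ b) ≡ c = 1 − |0.84 − 0.60| = 1 − 0.24 = 0.76

0.76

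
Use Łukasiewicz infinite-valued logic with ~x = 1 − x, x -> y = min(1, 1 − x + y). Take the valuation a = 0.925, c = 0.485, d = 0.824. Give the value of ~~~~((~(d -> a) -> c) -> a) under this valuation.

d -> a = min(1, 1 − 0.824 + 0.925) = min(1, 1.101) = 1.000
~(d -> a) = 1 − 1.000 = 0.000
~(d -> a) -> c = min(1, 1 − 0.000 + 0.485) = min(1, 1.485) = 1.000
(~(d -> a) -> c) -> a = min(1, 1 − 1.000 + 0.925) = min(1, 0.925) = 0.925
~((~(d -> a) -> c) -> a) = 1 − 0.925 = 0.075
~~((~(d -> a) -> c) -> a) = 1 − 0.075 = 0.925
~~~((~(d -> a) -> c) -> a) = 1 − 0.925 = 0.075
~~~~((~(d -> a) -> c) -> a) = 1 − 0.075 = 0.925

0.925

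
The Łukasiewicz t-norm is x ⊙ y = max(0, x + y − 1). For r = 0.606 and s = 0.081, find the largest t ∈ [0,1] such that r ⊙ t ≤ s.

0.475

The residuum of the Łukasiewicz t-norm gives the supremum: min(1, 1 − 0.606 + 0.081).
1 − 0.606 + 0.081 = 0.475, so t = min(1, 0.475) = 0.475.
Check: 0.606 ⊙ 0.475 = max(0, 0.081) = 0.081 ≤ 0.081.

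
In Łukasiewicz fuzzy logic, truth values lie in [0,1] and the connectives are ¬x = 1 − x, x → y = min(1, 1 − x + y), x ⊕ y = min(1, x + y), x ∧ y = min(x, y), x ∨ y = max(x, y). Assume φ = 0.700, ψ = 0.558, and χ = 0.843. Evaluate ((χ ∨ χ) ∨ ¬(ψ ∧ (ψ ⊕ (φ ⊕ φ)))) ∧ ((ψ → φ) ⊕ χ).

χ ∨ χ = max(0.843, 0.843) = 0.843
φ ⊕ φ = min(1, 0.700 + 0.700) = min(1, 1.400) = 1.000
ψ ⊕ (φ ⊕ φ) = min(1, 0.558 + 1.000) = min(1, 1.558) = 1.000
ψ ∧ (ψ ⊕ (φ ⊕ φ)) = min(0.558, 1.000) = 0.558
¬(ψ ∧ (ψ ⊕ (φ ⊕ φ))) = 1 − 0.558 = 0.442
(χ ∨ χ) ∨ ¬(ψ ∧ (ψ ⊕ (φ ⊕ φ))) = max(0.843, 0.442) = 0.843
ψ → φ = min(1, 1 − 0.558 + 0.700) = min(1, 1.142) = 1.000
(ψ → φ) ⊕ χ = min(1, 1.000 + 0.843) = min(1, 1.843) = 1.000
((χ ∨ χ) ∨ ¬(ψ ∧ (ψ ⊕ (φ ⊕ φ)))) ∧ ((ψ → φ) ⊕ χ) = min(0.843, 1.000) = 0.843

0.843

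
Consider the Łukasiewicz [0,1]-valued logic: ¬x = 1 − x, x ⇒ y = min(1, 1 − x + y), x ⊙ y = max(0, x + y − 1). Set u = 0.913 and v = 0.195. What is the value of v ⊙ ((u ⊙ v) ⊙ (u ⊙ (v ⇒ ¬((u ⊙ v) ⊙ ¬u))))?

0.000

u ⊙ v = max(0, 0.913 + 0.195 − 1) = max(0, 0.108) = 0.108
¬u = 1 − 0.913 = 0.087
(u ⊙ v) ⊙ ¬u = max(0, 0.108 + 0.087 − 1) = max(0, -0.805) = 0.000
¬((u ⊙ v) ⊙ ¬u) = 1 − 0.000 = 1.000
v ⇒ ¬((u ⊙ v) ⊙ ¬u) = min(1, 1 − 0.195 + 1.000) = min(1, 1.805) = 1.000
u ⊙ (v ⇒ ¬((u ⊙ v) ⊙ ¬u)) = max(0, 0.913 + 1.000 − 1) = max(0, 0.913) = 0.913
(u ⊙ v) ⊙ (u ⊙ (v ⇒ ¬((u ⊙ v) ⊙ ¬u))) = max(0, 0.108 + 0.913 − 1) = max(0, 0.021) = 0.021
v ⊙ ((u ⊙ v) ⊙ (u ⊙ (v ⇒ ¬((u ⊙ v) ⊙ ¬u)))) = max(0, 0.195 + 0.021 − 1) = max(0, -0.784) = 0.000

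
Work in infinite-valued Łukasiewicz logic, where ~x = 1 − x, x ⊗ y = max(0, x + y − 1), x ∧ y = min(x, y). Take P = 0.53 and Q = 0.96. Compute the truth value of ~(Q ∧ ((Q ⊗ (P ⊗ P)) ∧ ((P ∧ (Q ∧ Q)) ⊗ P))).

0.98

P ⊗ P = max(0, 0.53 + 0.53 − 1) = max(0, 0.06) = 0.06
Q ⊗ (P ⊗ P) = max(0, 0.96 + 0.06 − 1) = max(0, 0.02) = 0.02
Q ∧ Q = min(0.96, 0.96) = 0.96
P ∧ (Q ∧ Q) = min(0.53, 0.96) = 0.53
(P ∧ (Q ∧ Q)) ⊗ P = max(0, 0.53 + 0.53 − 1) = max(0, 0.06) = 0.06
(Q ⊗ (P ⊗ P)) ∧ ((P ∧ (Q ∧ Q)) ⊗ P) = min(0.02, 0.06) = 0.02
Q ∧ ((Q ⊗ (P ⊗ P)) ∧ ((P ∧ (Q ∧ Q)) ⊗ P)) = min(0.96, 0.02) = 0.02
~(Q ∧ ((Q ⊗ (P ⊗ P)) ∧ ((P ∧ (Q ∧ Q)) ⊗ P))) = 1 − 0.02 = 0.98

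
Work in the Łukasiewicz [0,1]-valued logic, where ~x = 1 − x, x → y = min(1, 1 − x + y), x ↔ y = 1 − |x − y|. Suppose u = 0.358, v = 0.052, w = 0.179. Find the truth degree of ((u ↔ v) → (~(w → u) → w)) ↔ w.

u ↔ v = 1 − |0.358 − 0.052| = 1 − 0.306 = 0.694
w → u = min(1, 1 − 0.179 + 0.358) = min(1, 1.179) = 1.000
~(w → u) = 1 − 1.000 = 0.000
~(w → u) → w = min(1, 1 − 0.000 + 0.179) = min(1, 1.179) = 1.000
(u ↔ v) → (~(w → u) → w) = min(1, 1 − 0.694 + 1.000) = min(1, 1.306) = 1.000
((u ↔ v) → (~(w → u) → w)) ↔ w = 1 − |1.000 − 0.179| = 1 − 0.821 = 0.179

0.179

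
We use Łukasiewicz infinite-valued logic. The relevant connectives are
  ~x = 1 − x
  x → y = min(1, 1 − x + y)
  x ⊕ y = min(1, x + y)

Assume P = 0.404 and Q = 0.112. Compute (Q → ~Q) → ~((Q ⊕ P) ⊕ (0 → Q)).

0.000

~Q = 1 − 0.112 = 0.888
Q → ~Q = min(1, 1 − 0.112 + 0.888) = min(1, 1.776) = 1.000
Q ⊕ P = min(1, 0.112 + 0.404) = min(1, 0.516) = 0.516
0 → Q = min(1, 1 − 0.000 + 0.112) = min(1, 1.112) = 1.000
(Q ⊕ P) ⊕ (0 → Q) = min(1, 0.516 + 1.000) = min(1, 1.516) = 1.000
~((Q ⊕ P) ⊕ (0 → Q)) = 1 − 1.000 = 0.000
(Q → ~Q) → ~((Q ⊕ P) ⊕ (0 → Q)) = min(1, 1 − 1.000 + 0.000) = min(1, 0.000) = 0.000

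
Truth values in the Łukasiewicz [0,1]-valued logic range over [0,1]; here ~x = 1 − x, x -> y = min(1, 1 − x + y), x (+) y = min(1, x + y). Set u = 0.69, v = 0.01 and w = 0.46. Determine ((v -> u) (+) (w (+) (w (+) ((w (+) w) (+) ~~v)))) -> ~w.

0.54

v -> u = min(1, 1 − 0.01 + 0.69) = min(1, 1.68) = 1.00
w (+) w = min(1, 0.46 + 0.46) = min(1, 0.92) = 0.92
~v = 1 − 0.01 = 0.99
~~v = 1 − 0.99 = 0.01
(w (+) w) (+) ~~v = min(1, 0.92 + 0.01) = min(1, 0.93) = 0.93
w (+) ((w (+) w) (+) ~~v) = min(1, 0.46 + 0.93) = min(1, 1.39) = 1.00
w (+) (w (+) ((w (+) w) (+) ~~v)) = min(1, 0.46 + 1.00) = min(1, 1.46) = 1.00
(v -> u) (+) (w (+) (w (+) ((w (+) w) (+) ~~v))) = min(1, 1.00 + 1.00) = min(1, 2.00) = 1.00
~w = 1 − 0.46 = 0.54
((v -> u) (+) (w (+) (w (+) ((w (+) w) (+) ~~v)))) -> ~w = min(1, 1 − 1.00 + 0.54) = min(1, 0.54) = 0.54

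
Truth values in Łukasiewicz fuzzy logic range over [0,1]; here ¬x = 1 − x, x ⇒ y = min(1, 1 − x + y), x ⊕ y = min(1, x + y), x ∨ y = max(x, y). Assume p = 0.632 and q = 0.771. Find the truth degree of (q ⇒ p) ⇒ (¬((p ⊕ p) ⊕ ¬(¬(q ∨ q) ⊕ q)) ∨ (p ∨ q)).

q ⇒ p = min(1, 1 − 0.771 + 0.632) = min(1, 0.861) = 0.861
p ⊕ p = min(1, 0.632 + 0.632) = min(1, 1.264) = 1.000
q ∨ q = max(0.771, 0.771) = 0.771
¬(q ∨ q) = 1 − 0.771 = 0.229
¬(q ∨ q) ⊕ q = min(1, 0.229 + 0.771) = min(1, 1.000) = 1.000
¬(¬(q ∨ q) ⊕ q) = 1 − 1.000 = 0.000
(p ⊕ p) ⊕ ¬(¬(q ∨ q) ⊕ q) = min(1, 1.000 + 0.000) = min(1, 1.000) = 1.000
¬((p ⊕ p) ⊕ ¬(¬(q ∨ q) ⊕ q)) = 1 − 1.000 = 0.000
p ∨ q = max(0.632, 0.771) = 0.771
¬((p ⊕ p) ⊕ ¬(¬(q ∨ q) ⊕ q)) ∨ (p ∨ q) = max(0.000, 0.771) = 0.771
(q ⇒ p) ⇒ (¬((p ⊕ p) ⊕ ¬(¬(q ∨ q) ⊕ q)) ∨ (p ∨ q)) = min(1, 1 − 0.861 + 0.771) = min(1, 0.910) = 0.910

0.910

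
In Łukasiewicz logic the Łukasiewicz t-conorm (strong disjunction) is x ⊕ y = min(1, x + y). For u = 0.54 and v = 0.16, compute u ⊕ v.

u ⊕ v = min(1, 0.54 + 0.16) = min(1, 0.70) = 0.70
For comparison, the Gödel t-conorm max(x, y) would give 0.54.

0.70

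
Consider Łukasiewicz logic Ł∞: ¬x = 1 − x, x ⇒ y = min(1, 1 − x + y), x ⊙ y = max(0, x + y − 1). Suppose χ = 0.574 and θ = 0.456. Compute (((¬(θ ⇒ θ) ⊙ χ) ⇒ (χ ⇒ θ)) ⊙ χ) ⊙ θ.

0.030

θ ⇒ θ = min(1, 1 − 0.456 + 0.456) = min(1, 1.000) = 1.000
¬(θ ⇒ θ) = 1 − 1.000 = 0.000
¬(θ ⇒ θ) ⊙ χ = max(0, 0.000 + 0.574 − 1) = max(0, -0.426) = 0.000
χ ⇒ θ = min(1, 1 − 0.574 + 0.456) = min(1, 0.882) = 0.882
(¬(θ ⇒ θ) ⊙ χ) ⇒ (χ ⇒ θ) = min(1, 1 − 0.000 + 0.882) = min(1, 1.882) = 1.000
((¬(θ ⇒ θ) ⊙ χ) ⇒ (χ ⇒ θ)) ⊙ χ = max(0, 1.000 + 0.574 − 1) = max(0, 0.574) = 0.574
(((¬(θ ⇒ θ) ⊙ χ) ⇒ (χ ⇒ θ)) ⊙ χ) ⊙ θ = max(0, 0.574 + 0.456 − 1) = max(0, 0.030) = 0.030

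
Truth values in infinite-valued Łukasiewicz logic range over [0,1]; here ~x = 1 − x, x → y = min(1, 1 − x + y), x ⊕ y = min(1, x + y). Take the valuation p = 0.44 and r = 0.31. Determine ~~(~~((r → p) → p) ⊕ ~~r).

0.75

r → p = min(1, 1 − 0.31 + 0.44) = min(1, 1.13) = 1.00
(r → p) → p = min(1, 1 − 1.00 + 0.44) = min(1, 0.44) = 0.44
~((r → p) → p) = 1 − 0.44 = 0.56
~~((r → p) → p) = 1 − 0.56 = 0.44
~r = 1 − 0.31 = 0.69
~~r = 1 − 0.69 = 0.31
~~((r → p) → p) ⊕ ~~r = min(1, 0.44 + 0.31) = min(1, 0.75) = 0.75
~(~~((r → p) → p) ⊕ ~~r) = 1 − 0.75 = 0.25
~~(~~((r → p) → p) ⊕ ~~r) = 1 − 0.25 = 0.75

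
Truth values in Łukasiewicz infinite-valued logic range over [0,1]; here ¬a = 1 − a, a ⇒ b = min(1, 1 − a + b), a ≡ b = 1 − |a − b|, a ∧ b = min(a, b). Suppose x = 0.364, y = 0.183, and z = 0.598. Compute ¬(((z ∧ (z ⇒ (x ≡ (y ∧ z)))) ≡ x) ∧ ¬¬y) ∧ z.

0.598

y ∧ z = min(0.183, 0.598) = 0.183
x ≡ (y ∧ z) = 1 − |0.364 − 0.183| = 1 − 0.181 = 0.819
z ⇒ (x ≡ (y ∧ z)) = min(1, 1 − 0.598 + 0.819) = min(1, 1.221) = 1.000
z ∧ (z ⇒ (x ≡ (y ∧ z))) = min(0.598, 1.000) = 0.598
(z ∧ (z ⇒ (x ≡ (y ∧ z)))) ≡ x = 1 − |0.598 − 0.364| = 1 − 0.234 = 0.766
¬y = 1 − 0.183 = 0.817
¬¬y = 1 − 0.817 = 0.183
((z ∧ (z ⇒ (x ≡ (y ∧ z)))) ≡ x) ∧ ¬¬y = min(0.766, 0.183) = 0.183
¬(((z ∧ (z ⇒ (x ≡ (y ∧ z)))) ≡ x) ∧ ¬¬y) = 1 − 0.183 = 0.817
¬(((z ∧ (z ⇒ (x ≡ (y ∧ z)))) ≡ x) ∧ ¬¬y) ∧ z = min(0.817, 0.598) = 0.598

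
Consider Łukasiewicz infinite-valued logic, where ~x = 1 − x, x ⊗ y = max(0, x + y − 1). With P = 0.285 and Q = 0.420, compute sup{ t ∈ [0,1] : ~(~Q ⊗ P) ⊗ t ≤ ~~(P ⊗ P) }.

~Q = 1 − 0.420 = 0.580
~Q ⊗ P = max(0, 0.580 + 0.285 − 1) = max(0, -0.135) = 0.000
~(~Q ⊗ P) = 1 − 0.000 = 1.000
So the left factor is ~(~Q ⊗ P) = 1.000.
P ⊗ P = max(0, 0.285 + 0.285 − 1) = max(0, -0.430) = 0.000
~(P ⊗ P) = 1 − 0.000 = 1.000
~~(P ⊗ P) = 1 − 1.000 = 0.000
So the right-hand bound is ~~(P ⊗ P) = 0.000.
The residuum of the Łukasiewicz t-norm gives the supremum: min(1, 1 − 1.000 + 0.000).
1 − 1.000 + 0.000 = 0.000, so t = min(1, 0.000) = 0.000.
Check: 1.000 ⊗ 0.000 = max(0, 0.000) = 0.000 ≤ 0.000.

0.000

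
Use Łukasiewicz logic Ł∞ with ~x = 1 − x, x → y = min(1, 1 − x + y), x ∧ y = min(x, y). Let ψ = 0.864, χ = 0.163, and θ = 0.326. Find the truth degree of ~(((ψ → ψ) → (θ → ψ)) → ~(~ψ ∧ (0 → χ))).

0.136

ψ → ψ = min(1, 1 − 0.864 + 0.864) = min(1, 1.000) = 1.000
θ → ψ = min(1, 1 − 0.326 + 0.864) = min(1, 1.538) = 1.000
(ψ → ψ) → (θ → ψ) = min(1, 1 − 1.000 + 1.000) = min(1, 1.000) = 1.000
~ψ = 1 − 0.864 = 0.136
0 → χ = min(1, 1 − 0.000 + 0.163) = min(1, 1.163) = 1.000
~ψ ∧ (0 → χ) = min(0.136, 1.000) = 0.136
~(~ψ ∧ (0 → χ)) = 1 − 0.136 = 0.864
((ψ → ψ) → (θ → ψ)) → ~(~ψ ∧ (0 → χ)) = min(1, 1 − 1.000 + 0.864) = min(1, 0.864) = 0.864
~(((ψ → ψ) → (θ → ψ)) → ~(~ψ ∧ (0 → χ))) = 1 − 0.864 = 0.136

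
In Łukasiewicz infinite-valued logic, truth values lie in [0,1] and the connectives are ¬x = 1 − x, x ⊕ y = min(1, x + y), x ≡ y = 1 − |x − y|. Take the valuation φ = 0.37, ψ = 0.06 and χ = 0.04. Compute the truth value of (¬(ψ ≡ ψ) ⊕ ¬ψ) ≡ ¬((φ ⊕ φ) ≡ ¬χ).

ψ ≡ ψ = 1 − |0.06 − 0.06| = 1 − 0.00 = 1.00
¬(ψ ≡ ψ) = 1 − 1.00 = 0.00
¬ψ = 1 − 0.06 = 0.94
¬(ψ ≡ ψ) ⊕ ¬ψ = min(1, 0.00 + 0.94) = min(1, 0.94) = 0.94
φ ⊕ φ = min(1, 0.37 + 0.37) = min(1, 0.74) = 0.74
¬χ = 1 − 0.04 = 0.96
(φ ⊕ φ) ≡ ¬χ = 1 − |0.74 − 0.96| = 1 − 0.22 = 0.78
¬((φ ⊕ φ) ≡ ¬χ) = 1 − 0.78 = 0.22
(¬(ψ ≡ ψ) ⊕ ¬ψ) ≡ ¬((φ ⊕ φ) ≡ ¬χ) = 1 − |0.94 − 0.22| = 1 − 0.72 = 0.28

0.28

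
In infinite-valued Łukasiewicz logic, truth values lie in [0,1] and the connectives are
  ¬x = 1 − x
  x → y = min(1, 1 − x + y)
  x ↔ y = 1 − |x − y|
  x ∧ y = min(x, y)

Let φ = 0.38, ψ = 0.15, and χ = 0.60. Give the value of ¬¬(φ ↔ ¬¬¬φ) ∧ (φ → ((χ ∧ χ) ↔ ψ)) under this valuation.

0.76

¬φ = 1 − 0.38 = 0.62
¬¬φ = 1 − 0.62 = 0.38
¬¬¬φ = 1 − 0.38 = 0.62
φ ↔ ¬¬¬φ = 1 − |0.38 − 0.62| = 1 − 0.24 = 0.76
¬(φ ↔ ¬¬¬φ) = 1 − 0.76 = 0.24
¬¬(φ ↔ ¬¬¬φ) = 1 − 0.24 = 0.76
χ ∧ χ = min(0.60, 0.60) = 0.60
(χ ∧ χ) ↔ ψ = 1 − |0.60 − 0.15| = 1 − 0.45 = 0.55
φ → ((χ ∧ χ) ↔ ψ) = min(1, 1 − 0.38 + 0.55) = min(1, 1.17) = 1.00
¬¬(φ ↔ ¬¬¬φ) ∧ (φ → ((χ ∧ χ) ↔ ψ)) = min(0.76, 1.00) = 0.76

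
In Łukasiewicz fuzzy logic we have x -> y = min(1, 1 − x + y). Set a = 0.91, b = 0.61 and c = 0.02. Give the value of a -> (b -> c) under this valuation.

b -> c = min(1, 1 − 0.61 + 0.02) = min(1, 0.41) = 0.41
a -> (b -> c) = min(1, 1 − 0.91 + 0.41) = min(1, 0.50) = 0.50

0.50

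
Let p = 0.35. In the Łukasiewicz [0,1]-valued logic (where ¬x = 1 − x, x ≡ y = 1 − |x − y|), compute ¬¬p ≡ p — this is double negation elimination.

1.00

¬p = 1 − 0.35 = 0.65
¬¬p = 1 − 0.65 = 0.35
¬¬p ≡ p = 1 − |0.35 − 0.35| = 1 − 0.00 = 1.00
(As expected: always 1 in Ł∞ since negation is involutive.)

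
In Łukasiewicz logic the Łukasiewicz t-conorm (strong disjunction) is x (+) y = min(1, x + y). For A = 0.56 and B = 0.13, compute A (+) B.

A (+) B = min(1, 0.56 + 0.13) = min(1, 0.69) = 0.69
For comparison, the Gödel t-conorm max(x, y) would give 0.56.

0.69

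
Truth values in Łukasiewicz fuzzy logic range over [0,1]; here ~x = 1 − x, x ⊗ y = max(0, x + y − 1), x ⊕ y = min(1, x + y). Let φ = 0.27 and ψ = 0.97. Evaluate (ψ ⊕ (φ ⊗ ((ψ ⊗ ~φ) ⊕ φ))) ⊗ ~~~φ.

~φ = 1 − 0.27 = 0.73
ψ ⊗ ~φ = max(0, 0.97 + 0.73 − 1) = max(0, 0.70) = 0.70
(ψ ⊗ ~φ) ⊕ φ = min(1, 0.70 + 0.27) = min(1, 0.97) = 0.97
φ ⊗ ((ψ ⊗ ~φ) ⊕ φ) = max(0, 0.27 + 0.97 − 1) = max(0, 0.24) = 0.24
ψ ⊕ (φ ⊗ ((ψ ⊗ ~φ) ⊕ φ)) = min(1, 0.97 + 0.24) = min(1, 1.21) = 1.00
~~φ = 1 − 0.73 = 0.27
~~~φ = 1 − 0.27 = 0.73
(ψ ⊕ (φ ⊗ ((ψ ⊗ ~φ) ⊕ φ))) ⊗ ~~~φ = max(0, 1.00 + 0.73 − 1) = max(0, 0.73) = 0.73

0.73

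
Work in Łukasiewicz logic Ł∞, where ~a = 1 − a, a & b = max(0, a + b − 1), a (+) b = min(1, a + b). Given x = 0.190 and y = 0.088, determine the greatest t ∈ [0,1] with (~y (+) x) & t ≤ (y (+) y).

0.176

~y = 1 − 0.088 = 0.912
~y (+) x = min(1, 0.912 + 0.190) = min(1, 1.102) = 1.000
So the left factor is ~y (+) x = 1.000.
y (+) y = min(1, 0.088 + 0.088) = min(1, 0.176) = 0.176
So the right-hand bound is y (+) y = 0.176.
The residuum of the Łukasiewicz t-norm gives the supremum: min(1, 1 − 1.000 + 0.176).
1 − 1.000 + 0.176 = 0.176, so t = min(1, 0.176) = 0.176.
Check: 1.000 & 0.176 = max(0, 0.176) = 0.176 ≤ 0.176.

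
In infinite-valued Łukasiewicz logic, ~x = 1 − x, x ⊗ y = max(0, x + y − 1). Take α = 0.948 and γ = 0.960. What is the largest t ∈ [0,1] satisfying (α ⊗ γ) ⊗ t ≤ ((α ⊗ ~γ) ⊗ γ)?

α ⊗ γ = max(0, 0.948 + 0.960 − 1) = max(0, 0.908) = 0.908
So the left factor is α ⊗ γ = 0.908.
~γ = 1 − 0.960 = 0.040
α ⊗ ~γ = max(0, 0.948 + 0.040 − 1) = max(0, -0.012) = 0.000
(α ⊗ ~γ) ⊗ γ = max(0, 0.000 + 0.960 − 1) = max(0, -0.040) = 0.000
So the right-hand bound is (α ⊗ ~γ) ⊗ γ = 0.000.
The residuum of the Łukasiewicz t-norm gives the supremum: min(1, 1 − 0.908 + 0.000).
1 − 0.908 + 0.000 = 0.092, so t = min(1, 0.092) = 0.092.
Check: 0.908 ⊗ 0.092 = max(0, 0.000) = 0.000 ≤ 0.000.

0.092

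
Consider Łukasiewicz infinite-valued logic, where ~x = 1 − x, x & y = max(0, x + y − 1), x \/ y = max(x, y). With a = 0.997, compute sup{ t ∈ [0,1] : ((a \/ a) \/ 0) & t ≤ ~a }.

0.006

a \/ a = max(0.997, 0.997) = 0.997
(a \/ a) \/ 0 = max(0.997, 0.000) = 0.997
So the left factor is (a \/ a) \/ 0 = 0.997.
~a = 1 − 0.997 = 0.003
So the right-hand bound is ~a = 0.003.
The residuum of the Łukasiewicz t-norm gives the supremum: min(1, 1 − 0.997 + 0.003).
1 − 0.997 + 0.003 = 0.006, so t = min(1, 0.006) = 0.006.
Check: 0.997 & 0.006 = max(0, 0.003) = 0.003 ≤ 0.003.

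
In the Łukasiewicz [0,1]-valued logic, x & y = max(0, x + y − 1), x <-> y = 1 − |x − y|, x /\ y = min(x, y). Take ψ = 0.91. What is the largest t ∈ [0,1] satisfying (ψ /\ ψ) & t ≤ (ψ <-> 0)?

ψ /\ ψ = min(0.91, 0.91) = 0.91
So the left factor is ψ /\ ψ = 0.91.
ψ <-> 0 = 1 − |0.91 − 0.00| = 1 − 0.91 = 0.09
So the right-hand bound is ψ <-> 0 = 0.09.
The residuum of the Łukasiewicz t-norm gives the supremum: min(1, 1 − 0.91 + 0.09).
1 − 0.91 + 0.09 = 0.18, so t = min(1, 0.18) = 0.18.
Check: 0.91 & 0.18 = max(0, 0.09) = 0.09 ≤ 0.09.

0.18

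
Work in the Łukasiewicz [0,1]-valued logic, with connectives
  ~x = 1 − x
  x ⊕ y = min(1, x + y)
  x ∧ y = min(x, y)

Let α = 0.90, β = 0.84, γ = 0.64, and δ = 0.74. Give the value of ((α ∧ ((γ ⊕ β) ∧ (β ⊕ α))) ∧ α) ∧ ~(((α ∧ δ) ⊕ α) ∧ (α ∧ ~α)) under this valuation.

γ ⊕ β = min(1, 0.64 + 0.84) = min(1, 1.48) = 1.00
β ⊕ α = min(1, 0.84 + 0.90) = min(1, 1.74) = 1.00
(γ ⊕ β) ∧ (β ⊕ α) = min(1.00, 1.00) = 1.00
α ∧ ((γ ⊕ β) ∧ (β ⊕ α)) = min(0.90, 1.00) = 0.90
(α ∧ ((γ ⊕ β) ∧ (β ⊕ α))) ∧ α = min(0.90, 0.90) = 0.90
α ∧ δ = min(0.90, 0.74) = 0.74
(α ∧ δ) ⊕ α = min(1, 0.74 + 0.90) = min(1, 1.64) = 1.00
~α = 1 − 0.90 = 0.10
α ∧ ~α = min(0.90, 0.10) = 0.10
((α ∧ δ) ⊕ α) ∧ (α ∧ ~α) = min(1.00, 0.10) = 0.10
~(((α ∧ δ) ⊕ α) ∧ (α ∧ ~α)) = 1 − 0.10 = 0.90
((α ∧ ((γ ⊕ β) ∧ (β ⊕ α))) ∧ α) ∧ ~(((α ∧ δ) ⊕ α) ∧ (α ∧ ~α)) = min(0.90, 0.90) = 0.90

0.90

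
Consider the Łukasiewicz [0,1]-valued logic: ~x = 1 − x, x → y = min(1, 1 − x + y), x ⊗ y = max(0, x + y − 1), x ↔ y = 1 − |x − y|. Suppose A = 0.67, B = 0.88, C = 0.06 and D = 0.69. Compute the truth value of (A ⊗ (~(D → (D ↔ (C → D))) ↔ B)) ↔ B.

0.12

C → D = min(1, 1 − 0.06 + 0.69) = min(1, 1.63) = 1.00
D ↔ (C → D) = 1 − |0.69 − 1.00| = 1 − 0.31 = 0.69
D → (D ↔ (C → D)) = min(1, 1 − 0.69 + 0.69) = min(1, 1.00) = 1.00
~(D → (D ↔ (C → D))) = 1 − 1.00 = 0.00
~(D → (D ↔ (C → D))) ↔ B = 1 − |0.00 − 0.88| = 1 − 0.88 = 0.12
A ⊗ (~(D → (D ↔ (C → D))) ↔ B) = max(0, 0.67 + 0.12 − 1) = max(0, -0.21) = 0.00
(A ⊗ (~(D → (D ↔ (C → D))) ↔ B)) ↔ B = 1 − |0.00 − 0.88| = 1 − 0.88 = 0.12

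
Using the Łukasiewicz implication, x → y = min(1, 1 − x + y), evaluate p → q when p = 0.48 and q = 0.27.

p → q = min(1, 1 − 0.48 + 0.27) = min(1, 0.79) = 0.79
For comparison, the Gödel implication (1 if x ≤ y else y) would give 0.27.

0.79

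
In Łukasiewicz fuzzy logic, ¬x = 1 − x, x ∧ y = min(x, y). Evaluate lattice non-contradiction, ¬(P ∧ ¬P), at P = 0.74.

0.74

¬P = 1 − 0.74 = 0.26
P ∧ ¬P = min(0.74, 0.26) = 0.26
¬(P ∧ ¬P) = 1 − 0.26 = 0.74
(The value 0.74 < 1 shows this instance is not satisfied; not a Ł∞-tautology — its value is 1 − min(a, 1−a).)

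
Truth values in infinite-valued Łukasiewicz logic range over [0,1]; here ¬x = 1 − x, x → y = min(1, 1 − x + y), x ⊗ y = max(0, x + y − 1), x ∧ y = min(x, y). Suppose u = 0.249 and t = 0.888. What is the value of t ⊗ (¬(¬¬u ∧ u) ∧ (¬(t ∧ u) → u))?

¬u = 1 − 0.249 = 0.751
¬¬u = 1 − 0.751 = 0.249
¬¬u ∧ u = min(0.249, 0.249) = 0.249
¬(¬¬u ∧ u) = 1 − 0.249 = 0.751
t ∧ u = min(0.888, 0.249) = 0.249
¬(t ∧ u) = 1 − 0.249 = 0.751
¬(t ∧ u) → u = min(1, 1 − 0.751 + 0.249) = min(1, 0.498) = 0.498
¬(¬¬u ∧ u) ∧ (¬(t ∧ u) → u) = min(0.751, 0.498) = 0.498
t ⊗ (¬(¬¬u ∧ u) ∧ (¬(t ∧ u) → u)) = max(0, 0.888 + 0.498 − 1) = max(0, 0.386) = 0.386

0.386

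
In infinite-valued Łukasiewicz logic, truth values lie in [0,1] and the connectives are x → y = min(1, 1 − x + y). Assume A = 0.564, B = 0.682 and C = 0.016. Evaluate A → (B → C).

0.770

B → C = min(1, 1 − 0.682 + 0.016) = min(1, 0.334) = 0.334
A → (B → C) = min(1, 1 − 0.564 + 0.334) = min(1, 0.770) = 0.770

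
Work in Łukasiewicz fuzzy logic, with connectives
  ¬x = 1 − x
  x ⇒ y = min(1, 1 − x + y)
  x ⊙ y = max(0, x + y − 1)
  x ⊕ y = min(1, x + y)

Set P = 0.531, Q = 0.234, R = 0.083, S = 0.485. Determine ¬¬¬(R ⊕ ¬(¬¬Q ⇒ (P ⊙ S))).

¬Q = 1 − 0.234 = 0.766
¬¬Q = 1 − 0.766 = 0.234
P ⊙ S = max(0, 0.531 + 0.485 − 1) = max(0, 0.016) = 0.016
¬¬Q ⇒ (P ⊙ S) = min(1, 1 − 0.234 + 0.016) = min(1, 0.782) = 0.782
¬(¬¬Q ⇒ (P ⊙ S)) = 1 − 0.782 = 0.218
R ⊕ ¬(¬¬Q ⇒ (P ⊙ S)) = min(1, 0.083 + 0.218) = min(1, 0.301) = 0.301
¬(R ⊕ ¬(¬¬Q ⇒ (P ⊙ S))) = 1 − 0.301 = 0.699
¬¬(R ⊕ ¬(¬¬Q ⇒ (P ⊙ S))) = 1 − 0.699 = 0.301
¬¬¬(R ⊕ ¬(¬¬Q ⇒ (P ⊙ S))) = 1 − 0.301 = 0.699

0.699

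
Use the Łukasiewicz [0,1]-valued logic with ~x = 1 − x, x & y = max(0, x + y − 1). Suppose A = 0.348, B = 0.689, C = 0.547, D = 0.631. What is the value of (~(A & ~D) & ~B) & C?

0.000

~D = 1 − 0.631 = 0.369
A & ~D = max(0, 0.348 + 0.369 − 1) = max(0, -0.283) = 0.000
~(A & ~D) = 1 − 0.000 = 1.000
~B = 1 − 0.689 = 0.311
~(A & ~D) & ~B = max(0, 1.000 + 0.311 − 1) = max(0, 0.311) = 0.311
(~(A & ~D) & ~B) & C = max(0, 0.311 + 0.547 − 1) = max(0, -0.142) = 0.000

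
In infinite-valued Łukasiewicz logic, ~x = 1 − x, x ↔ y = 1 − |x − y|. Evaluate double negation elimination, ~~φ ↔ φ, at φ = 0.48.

~φ = 1 − 0.48 = 0.52
~~φ = 1 − 0.52 = 0.48
~~φ ↔ φ = 1 − |0.48 − 0.48| = 1 − 0.00 = 1.00
(As expected: always 1 in Ł∞ since negation is involutive.)

1.00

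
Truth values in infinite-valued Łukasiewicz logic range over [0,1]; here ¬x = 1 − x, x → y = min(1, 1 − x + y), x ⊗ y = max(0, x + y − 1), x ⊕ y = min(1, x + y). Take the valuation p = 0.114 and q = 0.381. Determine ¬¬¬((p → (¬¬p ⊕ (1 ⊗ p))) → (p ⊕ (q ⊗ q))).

0.886

¬p = 1 − 0.114 = 0.886
¬¬p = 1 − 0.886 = 0.114
1 ⊗ p = max(0, 1.000 + 0.114 − 1) = max(0, 0.114) = 0.114
¬¬p ⊕ (1 ⊗ p) = min(1, 0.114 + 0.114) = min(1, 0.228) = 0.228
p → (¬¬p ⊕ (1 ⊗ p)) = min(1, 1 − 0.114 + 0.228) = min(1, 1.114) = 1.000
q ⊗ q = max(0, 0.381 + 0.381 − 1) = max(0, -0.238) = 0.000
p ⊕ (q ⊗ q) = min(1, 0.114 + 0.000) = min(1, 0.114) = 0.114
(p → (¬¬p ⊕ (1 ⊗ p))) → (p ⊕ (q ⊗ q)) = min(1, 1 − 1.000 + 0.114) = min(1, 0.114) = 0.114
¬((p → (¬¬p ⊕ (1 ⊗ p))) → (p ⊕ (q ⊗ q))) = 1 − 0.114 = 0.886
¬¬((p → (¬¬p ⊕ (1 ⊗ p))) → (p ⊕ (q ⊗ q))) = 1 − 0.886 = 0.114
¬¬¬((p → (¬¬p ⊕ (1 ⊗ p))) → (p ⊕ (q ⊗ q))) = 1 − 0.114 = 0.886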